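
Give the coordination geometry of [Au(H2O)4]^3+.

square planar

Summing ligand charges against the +3 overall charge gives an oxidation state of +3 for gold.
Gold is a group-11 element; Au(III) is therefore d⁸.
With 4 monodentate ligands the coordination number is 4.
A 5d d⁸ ion has a large crystal-field splitting; square planar leaves the high-energy d_{x²−y²} orbital empty and maximises CFSE.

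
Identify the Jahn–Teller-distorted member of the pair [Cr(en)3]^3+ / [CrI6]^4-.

[Cr(en)3]^3+: Summing ligand charges against the +3 overall charge gives an oxidation state of +3 for chromium. Cr sits in group 6, so the d-electron count is 6 − 3 = 3. The d³ configuration leaves the e_g set evenly filled (or empty) — no strong Jahn–Teller driving force.
[CrI6]^4-: Ligand charges: each iodide is −1. With an overall charge of −4 the chromium centre must be in the +2 oxidation state. Chromium is a group-6 element; Cr(II) is therefore d⁴. Iodide is a weak-field ligand for a first-row metal, so the complex is high-spin. The t₂g³e_g¹ (high-spin) configuration has an unevenly filled e_g set; the Jahn–Teller theorem predicts a tetragonal distortion (typically axial elongation) to lift the degeneracy.

[CrI6]^4-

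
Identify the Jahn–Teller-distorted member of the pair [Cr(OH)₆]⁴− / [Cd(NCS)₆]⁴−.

[Cr(OH)₆]⁴−: Summing ligand charges against the −4 overall charge gives an oxidation state of +2 for chromium. Group 6 minus oxidation state 2 gives a d⁴ configuration. Hydroxide is a weak-field ligand for a first-row metal, so the complex is high-spin. The t₂g³e_g¹ (high-spin) configuration has an unevenly filled e_g set; the Jahn–Teller theorem predicts a tetragonal distortion (typically axial elongation) to lift the degeneracy.
[Cd(NCS)₆]⁴−: Each isothiocyanate is −1; balancing the −4 overall charge requires Cd(II). Cadmium is a group-12 element; Cd(II) is therefore d¹⁰. The d¹⁰ configuration leaves the e_g set evenly filled (or empty) — no strong Jahn–Teller driving force.

[Cr(OH)₆]⁴−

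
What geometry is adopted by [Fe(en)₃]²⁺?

octahedral

Summing ligand charges against the +2 overall charge gives an oxidation state of +2 for iron.
Group 8 minus oxidation state 2 gives a d⁶ configuration.
Counting donor atoms: 3×ethylenediamine (bidentate) → 6 donors. Coordination number = 6.
Six donors around a single metal centre give an octahedral coordination sphere.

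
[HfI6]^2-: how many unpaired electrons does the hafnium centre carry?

0

Ligand charges: each iodide is −1. With an overall charge of −2 the hafnium centre must be in the +4 oxidation state.
Group 4 minus oxidation state 4 gives a d⁰ configuration.
In an octahedral field the d⁰ configuration is t₂g⁰e_g⁰, giving 0 unpaired electrons.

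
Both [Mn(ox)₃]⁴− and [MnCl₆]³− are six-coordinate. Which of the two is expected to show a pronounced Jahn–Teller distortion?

[Mn(ox)₃]⁴−: Ligand charges: each oxalate is −2. With an overall charge of −4 the manganese centre must be in the +2 oxidation state. Manganese is a group-7 element; Mn(II) is therefore d⁵. Oxalate is a weak-field ligand for a first-row metal, so the complex is high-spin. The d⁵ configuration leaves the e_g set evenly filled (or empty) — no strong Jahn–Teller driving force.
[MnCl₆]³−: Summing ligand charges against the −3 overall charge gives an oxidation state of +3 for manganese. Group 7 minus oxidation state 3 gives a d⁴ configuration. Chloride is a weak-field ligand for a first-row metal, so the complex is high-spin. The t₂g³e_g¹ (high-spin) configuration has an unevenly filled e_g set; the Jahn–Teller theorem predicts a tetragonal distortion (typically axial elongation) to lift the degeneracy.

[MnCl₆]³−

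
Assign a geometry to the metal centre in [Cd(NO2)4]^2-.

tetrahedral

Ligand charges: each nitro (N-bound nitrite) is −1. With an overall charge of −2 the cadmium centre must be in the +2 oxidation state.
Cadmium is a group-12 element; Cd(II) is therefore d¹⁰.
Coordination number: 4.
A d¹⁰ ion has no crystal-field stabilisation preference between square planar and tetrahedral, so four ligands adopt the sterically favoured tetrahedral geometry.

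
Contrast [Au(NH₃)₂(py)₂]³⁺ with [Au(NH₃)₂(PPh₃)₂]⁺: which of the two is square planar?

For [Au(NH₃)₂(py)₂]³⁺: Summing ligand charges against the +3 overall charge gives an oxidation state of +3 for gold. Au sits in group 11, so the d-electron count is 11 − 3 = 8. A 5d d⁸ ion has a large crystal-field splitting; square planar leaves the high-energy d_{x²−y²} orbital empty and maximises CFSE. → square planar.
For [Au(NH₃)₂(PPh₃)₂]⁺: Summing ligand charges against the +1 overall charge gives an oxidation state of +1 for gold. Gold is a group-11 element; Au(I) is therefore d¹⁰. A d¹⁰ ion has no crystal-field stabilisation preference between square planar and tetrahedral, so four ligands adopt the sterically favoured tetrahedral geometry. → tetrahedral.

[Au(NH₃)₂(py)₂]³⁺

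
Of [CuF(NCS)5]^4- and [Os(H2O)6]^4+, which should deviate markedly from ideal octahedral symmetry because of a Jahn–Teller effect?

[CuF(NCS)5]^4-: Ligand charges: each fluoride is −1; each isothiocyanate is −1. With an overall charge of −4 the copper centre must be in the +2 oxidation state. Cu sits in group 11, so the d-electron count is 11 − 2 = 9. The t₂g⁶e_g³ configuration has an unevenly filled e_g set; the Jahn–Teller theorem predicts a tetragonal distortion (typically axial elongation) to lift the degeneracy.
[Os(H2O)6]^4+: Summing ligand charges against the +4 overall charge gives an oxidation state of +4 for osmium. Osmium is a group-8 element; Os(IV) is therefore d⁴. A 5d ion has a large Δₒ and is invariably low-spin. The d⁴ configuration leaves the e_g set evenly filled (or empty) — no strong Jahn–Teller driving force.

[CuF(NCS)5]^4-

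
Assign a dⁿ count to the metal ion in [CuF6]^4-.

Ligand charges: each fluoride is −1. With an overall charge of −4 the copper centre must be in the +2 oxidation state.
Group 11 minus oxidation state 2 gives a d⁹ configuration.

d⁹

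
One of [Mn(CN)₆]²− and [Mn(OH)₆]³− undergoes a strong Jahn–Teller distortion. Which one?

[Mn(OH)₆]³−

[Mn(CN)₆]²−: Each cyanide is −1; balancing the −2 overall charge requires Mn(IV). Mn sits in group 7, so the d-electron count is 7 − 4 = 3. The d³ configuration leaves the e_g set evenly filled (or empty) — no strong Jahn–Teller driving force.
[Mn(OH)₆]³−: Summing ligand charges against the −3 overall charge gives an oxidation state of +3 for manganese. Manganese is a group-7 element; Mn(III) is therefore d⁴. Hydroxide is a weak-field ligand for a first-row metal, so the complex is high-spin. The t₂g³e_g¹ (high-spin) configuration has an unevenly filled e_g set; the Jahn–Teller theorem predicts a tetragonal distortion (typically axial elongation) to lift the degeneracy.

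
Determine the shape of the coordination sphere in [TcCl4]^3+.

Summing ligand charges against the +3 overall charge gives an oxidation state of +7 for technetium.
Group 7 minus oxidation state 7 gives a d⁰ configuration.
Coordination number: 4.
A d⁰ ion has no crystal-field stabilisation preference between square planar and tetrahedral, so four ligands adopt the sterically favoured tetrahedral geometry.

tetrahedral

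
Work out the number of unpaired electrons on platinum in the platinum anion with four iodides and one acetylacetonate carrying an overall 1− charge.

0 unpaired electrons

Each iodide is −1; each acetylacetonate is −1; balancing the −1 overall charge requires Pt(IV).
Platinum is a group-10 element; Pt(IV) is therefore d⁶.
Counting donor atoms: 4×iodide (monodentate) → 4 donors; 1×acetylacetonate (bidentate) → 2 donors. Coordination number = 6.
The spin state decides the count: a 5d ion has a large Δₒ and is invariably low-spin.
An octahedral low-spin d⁶ ion is t₂g⁶e_g⁰, giving 0 unpaired electrons.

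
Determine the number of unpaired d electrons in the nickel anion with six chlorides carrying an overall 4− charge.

2 unpaired electrons

Each chloride is −1; balancing the −4 overall charge requires Ni(II).
Nickel is a group-10 element; Ni(II) is therefore d⁸.
In an octahedral field the d⁸ configuration is t₂g⁶e_g² (only one arrangement possible), giving 2 unpaired electrons.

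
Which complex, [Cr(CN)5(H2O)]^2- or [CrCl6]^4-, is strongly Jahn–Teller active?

[Cr(CN)5(H2O)]^2-: Summing ligand charges against the −2 overall charge gives an oxidation state of +3 for chromium. Group 6 minus oxidation state 3 gives a d³ configuration. The d³ configuration leaves the e_g set evenly filled (or empty) — no strong Jahn–Teller driving force.
[CrCl6]^4-: Each chloride is −1; balancing the −4 overall charge requires Cr(II). Cr sits in group 6, so the d-electron count is 6 − 2 = 4. Chloride is a weak-field ligand for a first-row metal, so the complex is high-spin. The t₂g³e_g¹ (high-spin) configuration has an unevenly filled e_g set; the Jahn–Teller theorem predicts a tetragonal distortion (typically axial elongation) to lift the degeneracy.

[CrCl6]^4-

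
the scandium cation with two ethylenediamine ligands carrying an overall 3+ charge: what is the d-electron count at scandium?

Summing ligand charges against the +3 overall charge gives an oxidation state of +3 for scandium.
Sc sits in group 3, so the d-electron count is 3 − 3 = 0.

d0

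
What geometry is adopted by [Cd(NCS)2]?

linear

Each isothiocyanate is −1; balancing the 0 overall charge requires Cd(II).
Group 12 minus oxidation state 2 gives a d¹⁰ configuration.
Coordination number: 2.
A d¹⁰ ion with only two ligands adopts a linear arrangement (sp hybridisation; no CFSE preference).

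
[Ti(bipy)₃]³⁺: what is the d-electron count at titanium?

d1

Summing ligand charges against the +3 overall charge gives an oxidation state of +3 for titanium.
Ti sits in group 4, so the d-electron count is 4 − 3 = 1.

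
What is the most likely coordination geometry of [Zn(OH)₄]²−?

tetrahedral

Each hydroxide is −1; balancing the −2 overall charge requires Zn(II).
Group 12 minus oxidation state 2 gives a d¹⁰ configuration.
Coordination number: 4.
A d¹⁰ ion has no crystal-field stabilisation preference between square planar and tetrahedral, so four ligands adopt the sterically favoured tetrahedral geometry.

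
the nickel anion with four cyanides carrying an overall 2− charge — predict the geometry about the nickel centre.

Summing ligand charges against the −2 overall charge gives an oxidation state of +2 for nickel.
Ni sits in group 10, so the d-electron count is 10 − 2 = 8.
With 4 monodentate ligands the coordination number is 4.
Cyanide is a strong-field ligand (high in the spectrochemical series).
A 3d d⁸ ion with strong-field ligands gains enough CFSE to favour square planar over tetrahedral.

square planar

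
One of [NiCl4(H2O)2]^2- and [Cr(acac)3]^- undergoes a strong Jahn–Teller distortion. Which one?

[NiCl4(H2O)2]^2-: Ligand charges: each chloride is −1; water is neutral. With an overall charge of −2 the nickel centre must be in the +2 oxidation state. Nickel is a group-10 element; Ni(II) is therefore d⁸. The d⁸ configuration leaves the e_g set evenly filled (or empty) — no strong Jahn–Teller driving force.
[Cr(acac)3]^-: Summing ligand charges against the −1 overall charge gives an oxidation state of +2 for chromium. Group 6 minus oxidation state 2 gives a d⁴ configuration. Acetylacetonate is a weak-field ligand for a first-row metal, so the complex is high-spin. The t₂g³e_g¹ (high-spin) configuration has an unevenly filled e_g set; the Jahn–Teller theorem predicts a tetragonal distortion (typically axial elongation) to lift the degeneracy.

[Cr(acac)3]^-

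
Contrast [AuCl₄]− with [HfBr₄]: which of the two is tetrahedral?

[HfBr₄]

For [AuCl₄]−: Each chloride is −1; balancing the −1 overall charge requires Au(III). Group 11 minus oxidation state 3 gives a d⁸ configuration. A 5d d⁸ ion has a large crystal-field splitting; square planar leaves the high-energy d_{x²−y²} orbital empty and maximises CFSE. → square planar.
For [HfBr₄]: Ligand charges: each bromide is −1. With an overall charge of 0 the hafnium centre must be in the +4 oxidation state. Hafnium is a group-4 element; Hf(IV) is therefore d⁰. A d⁰ ion has no crystal-field stabilisation preference between square planar and tetrahedral, so four ligands adopt the sterically favoured tetrahedral geometry. → tetrahedral.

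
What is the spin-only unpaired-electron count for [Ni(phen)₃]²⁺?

1,10-phenanthroline is neutral; balancing the +2 overall charge requires Ni(II).
Group 10 minus oxidation state 2 gives a d⁸ configuration.
Counting donor atoms: 3×1,10-phenanthroline (bidentate) → 6 donors. Coordination number = 6.
In an octahedral field the d⁸ configuration is t₂g⁶e_g² (only one arrangement possible), giving 2 unpaired electrons.

2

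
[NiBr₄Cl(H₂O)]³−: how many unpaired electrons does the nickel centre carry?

Ligand charges: each bromide is −1; each chloride is −1; water is neutral. With an overall charge of −3 the nickel centre must be in the +2 oxidation state.
Group 10 minus oxidation state 2 gives a d⁸ configuration.
In an octahedral field the d⁸ configuration is t₂g⁶e_g² (only one arrangement possible), giving 2 unpaired electrons.

2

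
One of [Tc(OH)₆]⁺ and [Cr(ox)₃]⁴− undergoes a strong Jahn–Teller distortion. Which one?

[Tc(OH)₆]⁺: Summing ligand charges against the +1 overall charge gives an oxidation state of +7 for technetium. Tc sits in group 7, so the d-electron count is 7 − 7 = 0. The d⁰ configuration leaves the e_g set evenly filled (or empty) — no strong Jahn–Teller driving force.
[Cr(ox)₃]⁴−: Summing ligand charges against the −4 overall charge gives an oxidation state of +2 for chromium. Group 6 minus oxidation state 2 gives a d⁴ configuration. Oxalate is a weak-field ligand for a first-row metal, so the complex is high-spin. The t₂g³e_g¹ (high-spin) configuration has an unevenly filled e_g set; the Jahn–Teller theorem predicts a tetragonal distortion (typically axial elongation) to lift the degeneracy.

[Cr(ox)₃]⁴−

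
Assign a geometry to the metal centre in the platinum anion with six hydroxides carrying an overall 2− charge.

octahedral

Each hydroxide is −1; balancing the −2 overall charge requires Pt(IV).
Platinum is a group-10 element; Pt(IV) is therefore d⁶.
With 6 monodentate ligands the coordination number is 6.
Six donors around a single metal centre give an octahedral coordination sphere.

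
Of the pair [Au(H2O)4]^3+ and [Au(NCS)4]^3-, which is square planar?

For [Au(H2O)4]^3+: Ligand charges: water is neutral. With an overall charge of +3 the gold centre must be in the +3 oxidation state. Gold is a group-11 element; Au(III) is therefore d⁸. A 5d d⁸ ion has a large crystal-field splitting; square planar leaves the high-energy d_{x²−y²} orbital empty and maximises CFSE. → square planar.
For [Au(NCS)4]^3-: Each isothiocyanate is −1; balancing the −3 overall charge requires Au(I). Group 11 minus oxidation state 1 gives a d¹⁰ configuration. A d¹⁰ ion has no crystal-field stabilisation preference between square planar and tetrahedral, so four ligands adopt the sterically favoured tetrahedral geometry. → tetrahedral.

[Au(H2O)4]^3+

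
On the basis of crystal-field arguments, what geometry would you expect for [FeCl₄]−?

tetrahedral

Each chloride is −1; balancing the −1 overall charge requires Fe(III).
Iron is a group-8 element; Fe(III) is therefore d⁵.
With 4 monodentate ligands the coordination number is 4.
Chloride is a weak-field ligand.
A high-spin d⁵ ion has zero CFSE in either geometry, so four ligands adopt the sterically favoured tetrahedral geometry.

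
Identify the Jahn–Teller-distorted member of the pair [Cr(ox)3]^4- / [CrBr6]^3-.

[Cr(ox)3]^4-: Each oxalate is −2; balancing the −4 overall charge requires Cr(II). Group 6 minus oxidation state 2 gives a d⁴ configuration. Oxalate is a weak-field ligand for a first-row metal, so the complex is high-spin. The t₂g³e_g¹ (high-spin) configuration has an unevenly filled e_g set; the Jahn–Teller theorem predicts a tetragonal distortion (typically axial elongation) to lift the degeneracy.
[CrBr6]^3-: Ligand charges: each bromide is −1. With an overall charge of −3 the chromium centre must be in the +3 oxidation state. Cr sits in group 6, so the d-electron count is 6 − 3 = 3. The d³ configuration leaves the e_g set evenly filled (or empty) — no strong Jahn–Teller driving force.

[Cr(ox)3]^4-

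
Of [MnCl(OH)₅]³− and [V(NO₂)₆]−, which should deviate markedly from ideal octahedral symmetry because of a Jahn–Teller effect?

[MnCl(OH)₅]³−

[MnCl(OH)₅]³−: Ligand charges: each chloride is −1; each hydroxide is −1. With an overall charge of −3 the manganese centre must be in the +3 oxidation state. Mn sits in group 7, so the d-electron count is 7 − 3 = 4. Chloride and hydroxide are weak-field ligands for a first-row metal, so the complex is high-spin. The t₂g³e_g¹ (high-spin) configuration has an unevenly filled e_g set; the Jahn–Teller theorem predicts a tetragonal distortion (typically axial elongation) to lift the degeneracy.
[V(NO₂)₆]−: Ligand charges: each nitro (N-bound nitrite) is −1. With an overall charge of −1 the vanadium centre must be in the +5 oxidation state. Vanadium is a group-5 element; V(V) is therefore d⁰. The d⁰ configuration leaves the e_g set evenly filled (or empty) — no strong Jahn–Teller driving force.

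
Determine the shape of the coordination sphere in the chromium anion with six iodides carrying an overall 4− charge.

Summing ligand charges against the −4 overall charge gives an oxidation state of +2 for chromium.
Cr sits in group 6, so the d-electron count is 6 − 2 = 4.
Coordination number: 6.
Six donors around a single metal centre give an octahedral coordination sphere.

octahedral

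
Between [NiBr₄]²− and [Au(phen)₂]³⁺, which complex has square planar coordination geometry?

For [NiBr₄]²−: Summing ligand charges against the −2 overall charge gives an oxidation state of +2 for nickel. Group 10 minus oxidation state 2 gives a d⁸ configuration. Bromide is a weak-field ligand. With weak-field ligands the CFSE gain from square planar is small, so a 3d d⁸ ion takes the sterically preferred tetrahedral geometry. → tetrahedral.
For [Au(phen)₂]³⁺: Summing ligand charges against the +3 overall charge gives an oxidation state of +3 for gold. Group 11 minus oxidation state 3 gives a d⁸ configuration. A 5d d⁸ ion has a large crystal-field splitting; square planar leaves the high-energy d_{x²−y²} orbital empty and maximises CFSE. → square planar.

[Au(phen)₂]³⁺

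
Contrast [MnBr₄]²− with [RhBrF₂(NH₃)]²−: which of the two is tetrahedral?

For [MnBr₄]²−: Each bromide is −1; balancing the −2 overall charge requires Mn(II). Manganese is a group-7 element; Mn(II) is therefore d⁵. A high-spin d⁵ ion has zero CFSE in either geometry, so four ligands adopt the sterically favoured tetrahedral geometry. → tetrahedral.
For [RhBrF₂(NH₃)]²−: Summing ligand charges against the −2 overall charge gives an oxidation state of +1 for rhodium. Group 9 minus oxidation state 1 gives a d⁸ configuration. A 4d d⁸ ion has a large crystal-field splitting; square planar leaves the high-energy d_{x²−y²} orbital empty and maximises CFSE. → square planar.

[MnBr₄]²−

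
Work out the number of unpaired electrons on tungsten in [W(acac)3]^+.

Ligand charges: each acetylacetonate is −1. With an overall charge of +1 the tungsten centre must be in the +4 oxidation state.
Group 6 minus oxidation state 4 gives a d² configuration.
Counting donor atoms: 3×acetylacetonate (bidentate) → 6 donors. Coordination number = 6.
In an octahedral field the d² configuration is t₂g²e_g⁰ (only one arrangement possible), giving 2 unpaired electrons.

2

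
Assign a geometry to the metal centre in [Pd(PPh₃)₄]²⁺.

square planar

Triphenylphosphine is neutral; balancing the +2 overall charge requires Pd(II).
Palladium is a group-10 element; Pd(II) is therefore d⁸.
Coordination number: 4.
A 4d d⁸ ion has a large crystal-field splitting; square planar leaves the high-energy d_{x²−y²} orbital empty and maximises CFSE.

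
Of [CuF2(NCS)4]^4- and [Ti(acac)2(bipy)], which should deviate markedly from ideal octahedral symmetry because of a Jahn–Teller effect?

[CuF2(NCS)4]^4-

[CuF2(NCS)4]^4-: Each fluoride is −1; each isothiocyanate is −1; balancing the −4 overall charge requires Cu(II). Group 11 minus oxidation state 2 gives a d⁹ configuration. The t₂g⁶e_g³ configuration has an unevenly filled e_g set; the Jahn–Teller theorem predicts a tetragonal distortion (typically axial elongation) to lift the degeneracy.
[Ti(acac)2(bipy)]: Ligand charges: each acetylacetonate is −1; 2,2′-bipyridine is neutral. With an overall charge of 0 the titanium centre must be in the +2 oxidation state. Titanium is a group-4 element; Ti(II) is therefore d². The d² configuration leaves the e_g set evenly filled (or empty) — no strong Jahn–Teller driving force.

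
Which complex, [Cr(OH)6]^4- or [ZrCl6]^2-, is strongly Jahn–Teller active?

[Cr(OH)6]^4-: Each hydroxide is −1; balancing the −4 overall charge requires Cr(II). Cr sits in group 6, so the d-electron count is 6 − 2 = 4. Hydroxide is a weak-field ligand for a first-row metal, so the complex is high-spin. The t₂g³e_g¹ (high-spin) configuration has an unevenly filled e_g set; the Jahn–Teller theorem predicts a tetragonal distortion (typically axial elongation) to lift the degeneracy.
[ZrCl6]^2-: Each chloride is −1; balancing the −2 overall charge requires Zr(IV). Group 4 minus oxidation state 4 gives a d⁰ configuration. The d⁰ configuration leaves the e_g set evenly filled (or empty) — no strong Jahn–Teller driving force.

[Cr(OH)6]^4-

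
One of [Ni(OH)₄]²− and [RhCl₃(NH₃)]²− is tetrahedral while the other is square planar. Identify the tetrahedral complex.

For [Ni(OH)₄]²−: Summing ligand charges against the −2 overall charge gives an oxidation state of +2 for nickel. Nickel is a group-10 element; Ni(II) is therefore d⁸. Hydroxide is a weak-field ligand. With weak-field ligands the CFSE gain from square planar is small, so a 3d d⁸ ion takes the sterically preferred tetrahedral geometry. → tetrahedral.
For [RhCl₃(NH₃)]²−: Summing ligand charges against the −2 overall charge gives an oxidation state of +1 for rhodium. Rhodium is a group-9 element; Rh(I) is therefore d⁸. A 4d d⁸ ion has a large crystal-field splitting; square planar leaves the high-energy d_{x²−y²} orbital empty and maximises CFSE. → square planar.

[Ni(OH)₄]²−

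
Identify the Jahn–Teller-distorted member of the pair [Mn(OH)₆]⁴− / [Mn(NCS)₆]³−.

[Mn(NCS)₆]³−

[Mn(OH)₆]⁴−: Summing ligand charges against the −4 overall charge gives an oxidation state of +2 for manganese. Manganese is a group-7 element; Mn(II) is therefore d⁵. Hydroxide is a weak-field ligand for a first-row metal, so the complex is high-spin. The d⁵ configuration leaves the e_g set evenly filled (or empty) — no strong Jahn–Teller driving force.
[Mn(NCS)₆]³−: Ligand charges: each isothiocyanate is −1. With an overall charge of −3 the manganese centre must be in the +3 oxidation state. Manganese is a group-7 element; Mn(III) is therefore d⁴. Isothiocyanate is a weak-field ligand for a first-row metal, so the complex is high-spin. The t₂g³e_g¹ (high-spin) configuration has an unevenly filled e_g set; the Jahn–Teller theorem predicts a tetragonal distortion (typically axial elongation) to lift the degeneracy.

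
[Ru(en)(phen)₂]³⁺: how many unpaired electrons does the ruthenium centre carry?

Summing ligand charges against the +3 overall charge gives an oxidation state of +3 for ruthenium.
Group 8 minus oxidation state 3 gives a d⁵ configuration.
Counting donor atoms: 1×ethylenediamine (bidentate) → 2 donors; 2×1,10-phenanthroline (bidentate) → 4 donors. Coordination number = 6.
The spin state decides the count: a 4d ion has a large Δₒ and is invariably low-spin.
An octahedral low-spin d⁵ ion is t₂g⁵e_g⁰, giving 1 unpaired electron.

1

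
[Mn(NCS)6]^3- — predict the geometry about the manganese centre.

octahedral

Each isothiocyanate is −1; balancing the −3 overall charge requires Mn(III).
Mn sits in group 7, so the d-electron count is 7 − 3 = 4.
With 6 monodentate ligands the coordination number is 6.
Six donors around a single metal centre give an octahedral coordination sphere.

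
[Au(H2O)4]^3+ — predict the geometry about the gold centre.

square planar

Summing ligand charges against the +3 overall charge gives an oxidation state of +3 for gold.
Group 11 minus oxidation state 3 gives a d⁸ configuration.
Coordination number: 4.
A 5d d⁸ ion has a large crystal-field splitting; square planar leaves the high-energy d_{x²−y²} orbital empty and maximises CFSE.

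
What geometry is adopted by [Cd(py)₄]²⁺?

tetrahedral

Pyridine is neutral; balancing the +2 overall charge requires Cd(II).
Group 12 minus oxidation state 2 gives a d¹⁰ configuration.
With 4 monodentate ligands the coordination number is 4.
A d¹⁰ ion has no crystal-field stabilisation preference between square planar and tetrahedral, so four ligands adopt the sterically favoured tetrahedral geometry.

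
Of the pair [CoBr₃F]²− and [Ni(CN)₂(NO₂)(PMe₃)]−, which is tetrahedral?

For [CoBr₃F]²−: Ligand charges: each bromide is −1; each fluoride is −1. With an overall charge of −2 the cobalt centre must be in the +2 oxidation state. Cobalt is a group-9 element; Co(II) is therefore d⁷. For a high-spin 3d d⁷ ion with weak-field ligands the small Δₜ gives little square-planar CFSE advantage, so four ligands adopt the sterically favoured tetrahedral geometry. → tetrahedral.
For [Ni(CN)₂(NO₂)(PMe₃)]−: Ligand charges: each cyanide is −1; each nitro (N-bound nitrite) is −1; trimethylphosphine is neutral. With an overall charge of −1 the nickel centre must be in the +2 oxidation state. Group 10 minus oxidation state 2 gives a d⁸ configuration. Cyanide, nitro (N-bound nitrite), and trimethylphosphine are strong-field ligands (high in the spectrochemical series). A 3d d⁸ ion with strong-field ligands gains enough CFSE to favour square planar over tetrahedral. → square planar.

[CoBr₃F]²−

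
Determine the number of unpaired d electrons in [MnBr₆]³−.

4

Summing ligand charges against the −3 overall charge gives an oxidation state of +3 for manganese.
Group 7 minus oxidation state 3 gives a d⁴ configuration.
The spin state decides the count: Bromide is a weak-field ligand for a first-row metal, so the complex is high-spin.
An octahedral high-spin d⁴ ion is t₂g³e_g¹, giving 4 unpaired electrons.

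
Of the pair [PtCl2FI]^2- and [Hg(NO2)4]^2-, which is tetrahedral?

[Hg(NO2)4]^2-

For [PtCl2FI]^2-: Summing ligand charges against the −2 overall charge gives an oxidation state of +2 for platinum. Pt sits in group 10, so the d-electron count is 10 − 2 = 8. A 5d d⁸ ion has a large crystal-field splitting; square planar leaves the high-energy d_{x²−y²} orbital empty and maximises CFSE. → square planar.
For [Hg(NO2)4]^2-: Each nitro (N-bound nitrite) is −1; balancing the −2 overall charge requires Hg(II). Group 12 minus oxidation state 2 gives a d¹⁰ configuration. A d¹⁰ ion has no crystal-field stabilisation preference between square planar and tetrahedral, so four ligands adopt the sterically favoured tetrahedral geometry. → tetrahedral.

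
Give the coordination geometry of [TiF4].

Summing ligand charges against the 0 overall charge gives an oxidation state of +4 for titanium.
Titanium is a group-4 element; Ti(IV) is therefore d⁰.
Coordination number: 4.
A d⁰ ion has no crystal-field stabilisation preference between square planar and tetrahedral, so four ligands adopt the sterically favoured tetrahedral geometry.

tetrahedral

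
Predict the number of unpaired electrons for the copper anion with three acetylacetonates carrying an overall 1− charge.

1

Summing ligand charges against the −1 overall charge gives an oxidation state of +2 for copper.
Cu sits in group 11, so the d-electron count is 11 − 2 = 9.
Counting donor atoms: 3×acetylacetonate (bidentate) → 6 donors. Coordination number = 6.
In an octahedral field the d⁹ configuration is t₂g⁶e_g³ (only one arrangement possible), giving 1 unpaired electron.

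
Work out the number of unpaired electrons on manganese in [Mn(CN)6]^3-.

2 unpaired electrons

Each cyanide is −1; balancing the −3 overall charge requires Mn(III).
Mn sits in group 7, so the d-electron count is 7 − 3 = 4.
The spin state decides the count: Cyanide is a strong-field ligand (high in the spectrochemical series) for a first-row metal, so the complex is low-spin.
An octahedral low-spin d⁴ ion is t₂g⁴e_g⁰, giving 2 unpaired electrons.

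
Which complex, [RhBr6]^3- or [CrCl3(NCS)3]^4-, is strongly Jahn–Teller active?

[CrCl3(NCS)3]^4-

[RhBr6]^3-: Ligand charges: each bromide is −1. With an overall charge of −3 the rhodium centre must be in the +3 oxidation state. Rh sits in group 9, so the d-electron count is 9 − 3 = 6. A 4d ion has a large Δₒ and is invariably low-spin. The d⁶ configuration leaves the e_g set evenly filled (or empty) — no strong Jahn–Teller driving force.
[CrCl3(NCS)3]^4-: Summing ligand charges against the −4 overall charge gives an oxidation state of +2 for chromium. Chromium is a group-6 element; Cr(II) is therefore d⁴. Chloride and isothiocyanate are weak-field ligands for a first-row metal, so the complex is high-spin. The t₂g³e_g¹ (high-spin) configuration has an unevenly filled e_g set; the Jahn–Teller theorem predicts a tetragonal distortion (typically axial elongation) to lift the degeneracy.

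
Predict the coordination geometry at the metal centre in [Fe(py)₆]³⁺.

octahedral

Ligand charges: pyridine is neutral. With an overall charge of +3 the iron centre must be in the +3 oxidation state.
Iron is a group-8 element; Fe(III) is therefore d⁵.
Coordination number: 6.
Six donors around a single metal centre give an octahedral coordination sphere.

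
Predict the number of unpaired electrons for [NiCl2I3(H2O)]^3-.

2

Ligand charges: each chloride is −1; each iodide is −1; water is neutral. With an overall charge of −3 the nickel centre must be in the +2 oxidation state.
Nickel is a group-10 element; Ni(II) is therefore d⁸.
In an octahedral field the d⁸ configuration is t₂g⁶e_g² (only one arrangement possible), giving 2 unpaired electrons.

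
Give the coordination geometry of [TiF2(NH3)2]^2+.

Each fluoride is −1; ammonia is neutral; balancing the +2 overall charge requires Ti(IV).
Titanium is a group-4 element; Ti(IV) is therefore d⁰.
With 4 monodentate ligands the coordination number is 4.
A d⁰ ion has no crystal-field stabilisation preference between square planar and tetrahedral, so four ligands adopt the sterically favoured tetrahedral geometry.

tetrahedral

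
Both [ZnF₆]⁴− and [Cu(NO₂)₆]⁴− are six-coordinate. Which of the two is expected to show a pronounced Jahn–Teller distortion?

[ZnF₆]⁴−: Ligand charges: each fluoride is −1. With an overall charge of −4 the zinc centre must be in the +2 oxidation state. Zinc is a group-12 element; Zn(II) is therefore d¹⁰. The d¹⁰ configuration leaves the e_g set evenly filled (or empty) — no strong Jahn–Teller driving force.
[Cu(NO₂)₆]⁴−: Each nitro (N-bound nitrite) is −1; balancing the −4 overall charge requires Cu(II). Group 11 minus oxidation state 2 gives a d⁹ configuration. The t₂g⁶e_g³ configuration has an unevenly filled e_g set; the Jahn–Teller theorem predicts a tetragonal distortion (typically axial elongation) to lift the degeneracy.

[Cu(NO₂)₆]⁴−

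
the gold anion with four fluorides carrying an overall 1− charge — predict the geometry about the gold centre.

Each fluoride is −1; balancing the −1 overall charge requires Au(III).
Group 11 minus oxidation state 3 gives a d⁸ configuration.
With 4 monodentate ligands the coordination number is 4.
A 5d d⁸ ion has a large crystal-field splitting; square planar leaves the high-energy d_{x²−y²} orbital empty and maximises CFSE.

square planar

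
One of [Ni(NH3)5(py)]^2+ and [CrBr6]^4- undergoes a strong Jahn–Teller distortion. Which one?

[CrBr6]^4-

[Ni(NH3)5(py)]^2+: Ammonia is neutral; pyridine is neutral; balancing the +2 overall charge requires Ni(II). Nickel is a group-10 element; Ni(II) is therefore d⁸. The d⁸ configuration leaves the e_g set evenly filled (or empty) — no strong Jahn–Teller driving force.
[CrBr6]^4-: Ligand charges: each bromide is −1. With an overall charge of −4 the chromium centre must be in the +2 oxidation state. Cr sits in group 6, so the d-electron count is 6 − 2 = 4. Bromide is a weak-field ligand for a first-row metal, so the complex is high-spin. The t₂g³e_g¹ (high-spin) configuration has an unevenly filled e_g set; the Jahn–Teller theorem predicts a tetragonal distortion (typically axial elongation) to lift the degeneracy.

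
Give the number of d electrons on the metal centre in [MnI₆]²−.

d3

Summing ligand charges against the −2 overall charge gives an oxidation state of +4 for manganese.
Manganese is a group-7 element; Mn(IV) is therefore d³.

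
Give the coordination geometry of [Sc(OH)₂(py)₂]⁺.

tetrahedral

Ligand charges: each hydroxide is −1; pyridine is neutral. With an overall charge of +1 the scandium centre must be in the +3 oxidation state.
Group 3 minus oxidation state 3 gives a d⁰ configuration.
Coordination number: 4.
A d⁰ ion has no crystal-field stabilisation preference between square planar and tetrahedral, so four ligands adopt the sterically favoured tetrahedral geometry.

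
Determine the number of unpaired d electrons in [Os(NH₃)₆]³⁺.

Ligand charges: ammonia is neutral. With an overall charge of +3 the osmium centre must be in the +3 oxidation state.
Osmium is a group-8 element; Os(III) is therefore d⁵.
The spin state decides the count: a 5d ion has a large Δₒ and is invariably low-spin.
An octahedral low-spin d⁵ ion is t₂g⁵e_g⁰, giving 1 unpaired electron.

1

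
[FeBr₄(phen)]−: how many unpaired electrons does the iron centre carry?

5

Each bromide is −1; 1,10-phenanthroline is neutral; balancing the −1 overall charge requires Fe(III).
Iron is a group-8 element; Fe(III) is therefore d⁵.
Counting donor atoms: 4×bromide (monodentate) → 4 donors; 1×1,10-phenanthroline (bidentate) → 2 donors. Coordination number = 6.
The spin state decides the count: Bromide is a weak-field ligand for a first-row metal, so the complex is high-spin.
An octahedral high-spin d⁵ ion is t₂g³e_g², giving 5 unpaired electrons.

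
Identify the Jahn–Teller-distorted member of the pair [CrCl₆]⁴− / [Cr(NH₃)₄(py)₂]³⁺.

[CrCl₆]⁴−

[CrCl₆]⁴−: Each chloride is −1; balancing the −4 overall charge requires Cr(II). Chromium is a group-6 element; Cr(II) is therefore d⁴. Chloride is a weak-field ligand for a first-row metal, so the complex is high-spin. The t₂g³e_g¹ (high-spin) configuration has an unevenly filled e_g set; the Jahn–Teller theorem predicts a tetragonal distortion (typically axial elongation) to lift the degeneracy.
[Cr(NH₃)₄(py)₂]³⁺: Summing ligand charges against the +3 overall charge gives an oxidation state of +3 for chromium. Group 6 minus oxidation state 3 gives a d³ configuration. The d³ configuration leaves the e_g set evenly filled (or empty) — no strong Jahn–Teller driving force.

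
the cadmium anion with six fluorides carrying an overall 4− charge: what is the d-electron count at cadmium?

Ligand charges: each fluoride is −1. With an overall charge of −4 the cadmium centre must be in the +2 oxidation state.
Cd sits in group 12, so the d-electron count is 12 − 2 = 10.

d¹⁰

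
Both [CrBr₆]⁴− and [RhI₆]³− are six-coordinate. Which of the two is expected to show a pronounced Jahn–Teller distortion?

[CrBr₆]⁴−: Each bromide is −1; balancing the −4 overall charge requires Cr(II). Cr sits in group 6, so the d-electron count is 6 − 2 = 4. Bromide is a weak-field ligand for a first-row metal, so the complex is high-spin. The t₂g³e_g¹ (high-spin) configuration has an unevenly filled e_g set; the Jahn–Teller theorem predicts a tetragonal distortion (typically axial elongation) to lift the degeneracy.
[RhI₆]³−: Ligand charges: each iodide is −1. With an overall charge of −3 the rhodium centre must be in the +3 oxidation state. Rh sits in group 9, so the d-electron count is 9 − 3 = 6. A 4d ion has a large Δₒ and is invariably low-spin. The d⁶ configuration leaves the e_g set evenly filled (or empty) — no strong Jahn–Teller driving force.

[CrBr₆]⁴−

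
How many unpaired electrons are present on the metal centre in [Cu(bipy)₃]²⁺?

Ligand charges: 2,2′-bipyridine is neutral. With an overall charge of +2 the copper centre must be in the +2 oxidation state.
Cu sits in group 11, so the d-electron count is 11 − 2 = 9.
Counting donor atoms: 3×2,2′-bipyridine (bidentate) → 6 donors. Coordination number = 6.
In an octahedral field the d⁹ configuration is t₂g⁶e_g³ (only one arrangement possible), giving 1 unpaired electron.

1 unpaired electron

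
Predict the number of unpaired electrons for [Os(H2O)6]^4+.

2 unpaired electrons

Summing ligand charges against the +4 overall charge gives an oxidation state of +4 for osmium.
Osmium is a group-8 element; Os(IV) is therefore d⁴.
The spin state decides the count: a 5d ion has a large Δₒ and is invariably low-spin.
An octahedral low-spin d⁴ ion is t₂g⁴e_g⁰, giving 2 unpaired electrons.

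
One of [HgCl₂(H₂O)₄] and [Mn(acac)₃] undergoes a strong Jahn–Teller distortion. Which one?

[Mn(acac)₃]

[HgCl₂(H₂O)₄]: Summing ligand charges against the 0 overall charge gives an oxidation state of +2 for mercury. Group 12 minus oxidation state 2 gives a d¹⁰ configuration. The d¹⁰ configuration leaves the e_g set evenly filled (or empty) — no strong Jahn–Teller driving force.
[Mn(acac)₃]: Ligand charges: each acetylacetonate is −1. With an overall charge of 0 the manganese centre must be in the +3 oxidation state. Mn sits in group 7, so the d-electron count is 7 − 3 = 4. Acetylacetonate is a weak-field ligand for a first-row metal, so the complex is high-spin. The t₂g³e_g¹ (high-spin) configuration has an unevenly filled e_g set; the Jahn–Teller theorem predicts a tetragonal distortion (typically axial elongation) to lift the degeneracy.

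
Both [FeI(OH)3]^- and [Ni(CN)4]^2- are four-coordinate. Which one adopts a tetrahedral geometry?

[FeI(OH)3]^-

For [FeI(OH)3]^-: Ligand charges: each iodide is −1; each hydroxide is −1. With an overall charge of −1 the iron centre must be in the +3 oxidation state. Group 8 minus oxidation state 3 gives a d⁵ configuration. A high-spin d⁵ ion has zero CFSE in either geometry, so four ligands adopt the sterically favoured tetrahedral geometry. → tetrahedral.
For [Ni(CN)4]^2-: Each cyanide is −1; balancing the −2 overall charge requires Ni(II). Group 10 minus oxidation state 2 gives a d⁸ configuration. Cyanide is a strong-field ligand (high in the spectrochemical series). A 3d d⁸ ion with strong-field ligands gains enough CFSE to favour square planar over tetrahedral. → square planar.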